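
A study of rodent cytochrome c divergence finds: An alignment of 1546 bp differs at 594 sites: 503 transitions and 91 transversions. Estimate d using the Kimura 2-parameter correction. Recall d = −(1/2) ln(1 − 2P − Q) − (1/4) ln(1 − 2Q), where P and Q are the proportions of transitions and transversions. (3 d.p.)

P = 503/1546 ≈ 0.325356 and Q = 91/1546 ≈ 0.058862.
Under the Kimura two-parameter model, d = −½ ln(1 − 2P − Q) − ¼ ln(1 − 2Q).
1 − 2P − Q = 0.290426, giving −½ ln(0.290426) = 0.618203.
1 − 2Q = 0.882276, giving −¼ ln(0.882276) = 0.031313.
d = 0.618203 + 0.031313 = 0.649516.

0.650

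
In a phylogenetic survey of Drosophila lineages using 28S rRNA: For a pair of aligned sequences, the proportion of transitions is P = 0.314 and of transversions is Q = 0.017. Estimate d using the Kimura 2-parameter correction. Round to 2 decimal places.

Under the Kimura two-parameter model, d = −½ ln(1 − 2P − Q) − ¼ ln(1 − 2Q).
1 − 2P − Q = 0.355, giving −½ ln(0.355) = 0.517819.
1 − 2Q = 0.966, giving −¼ ln(0.966) = 0.008648.
d = 0.517819 + 0.008648 = 0.526467.

0.53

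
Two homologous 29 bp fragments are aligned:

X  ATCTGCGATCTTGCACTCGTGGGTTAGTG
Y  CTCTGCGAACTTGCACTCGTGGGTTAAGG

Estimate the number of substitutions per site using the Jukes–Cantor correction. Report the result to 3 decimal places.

0.152

The sequences differ at 4 of 29 sites (1, 9, 27, 28), so p = 4/29 ≈ 0.137931.
d = −(3/4) ln(1 − 4p/3) = −0.75 ln(1 − 0.183908) = −0.75 ln(0.816092)
  = −0.75 × (-0.203228) = 0.152421 substitutions/site.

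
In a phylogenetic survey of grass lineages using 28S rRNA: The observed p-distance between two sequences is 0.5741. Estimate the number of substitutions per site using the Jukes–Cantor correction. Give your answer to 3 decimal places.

d = −(3/4) ln(1 − 4p/3) = −0.75 ln(1 − 0.765467) = −0.75 ln(0.234533)
  = −0.75 × (-1.450159) = 1.087619 substitutions/site.

1.088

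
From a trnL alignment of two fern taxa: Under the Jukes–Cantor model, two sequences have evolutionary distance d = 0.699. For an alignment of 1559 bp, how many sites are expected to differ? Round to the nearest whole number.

709

Invert JC69: p = (3/4)(1 − e^(−4d/3)) = 0.75 × (1 − e^(-0.932)) = 0.75 × (1 − 0.393765) = 0.454676.
Expected differing sites = pL ≈ 0.454676 × 1559 = 708.839884 ≈ 709.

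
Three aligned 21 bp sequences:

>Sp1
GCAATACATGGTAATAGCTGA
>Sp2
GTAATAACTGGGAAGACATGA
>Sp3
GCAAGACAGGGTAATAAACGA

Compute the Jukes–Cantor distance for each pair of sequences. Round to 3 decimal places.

Sp1–Sp2: 7/21 sites differ → p ≈ 0.333333, d = −0.75 ln(1 − 0.444444) = 0.440839 ≈ 0.441.
Sp1–Sp3: 5/21 sites differ → p ≈ 0.238095, d = −0.75 ln(1 − 0.31746) = 0.286451 ≈ 0.286.
Sp2–Sp3: 9/21 sites differ → p ≈ 0.428571, d = −0.75 ln(1 − 0.571428) = 0.635472 ≈ 0.635.

d(Sp1,Sp2) = 0.441, d(Sp1,Sp3) = 0.286, d(Sp2,Sp3) = 0.635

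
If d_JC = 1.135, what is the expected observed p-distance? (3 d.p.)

0.585

p = (3/4)(1 − e^(−4d/3)) = 0.75 × (1 − e^(-1.513333)) = 0.75 × (1 − 0.220175) = 0.584869.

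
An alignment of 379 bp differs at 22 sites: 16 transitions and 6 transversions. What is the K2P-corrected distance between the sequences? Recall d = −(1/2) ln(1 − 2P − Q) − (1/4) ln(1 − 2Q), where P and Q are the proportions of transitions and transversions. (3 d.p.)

P = 16/379 ≈ 0.042216 and Q = 6/379 ≈ 0.015831.
Under the Kimura two-parameter model, d = −½ ln(1 − 2P − Q) − ¼ ln(1 − 2Q).
1 − 2P − Q = 0.899737, giving −½ ln(0.899737) = 0.052826.
1 − 2Q = 0.968338, giving −¼ ln(0.968338) = 0.008044.
d = 0.052826 + 0.008044 = 0.060870.

0.061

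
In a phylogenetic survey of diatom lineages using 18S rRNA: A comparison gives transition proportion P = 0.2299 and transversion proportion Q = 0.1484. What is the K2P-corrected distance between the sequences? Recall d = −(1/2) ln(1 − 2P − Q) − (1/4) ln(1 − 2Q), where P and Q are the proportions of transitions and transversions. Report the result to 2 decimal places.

0.56

Under the Kimura two-parameter model, d = −½ ln(1 − 2P − Q) − ¼ ln(1 − 2Q).
1 − 2P − Q = 0.3918, giving −½ ln(0.3918) = 0.468502.
1 − 2Q = 0.7032, giving −¼ ln(0.7032) = 0.088028.
d = 0.468502 + 0.088028 = 0.556530.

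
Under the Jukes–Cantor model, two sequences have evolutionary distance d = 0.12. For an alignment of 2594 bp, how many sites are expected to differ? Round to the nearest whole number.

288

Invert JC69: p = (3/4)(1 − e^(−4d/3)) = 0.75 × (1 − e^(-0.16)) = 0.75 × (1 − 0.852144) = 0.110892.
Expected differing sites = pL ≈ 0.110892 × 2594 = 287.653848 ≈ 288.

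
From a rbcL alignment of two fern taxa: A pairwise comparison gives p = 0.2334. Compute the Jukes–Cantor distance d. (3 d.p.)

0.280

d = −(3/4) ln(1 − 4p/3) = −0.75 ln(1 − 0.3112) = −0.75 ln(0.6888)
  = −0.75 × (-0.372804) = 0.279603 substitutions/site.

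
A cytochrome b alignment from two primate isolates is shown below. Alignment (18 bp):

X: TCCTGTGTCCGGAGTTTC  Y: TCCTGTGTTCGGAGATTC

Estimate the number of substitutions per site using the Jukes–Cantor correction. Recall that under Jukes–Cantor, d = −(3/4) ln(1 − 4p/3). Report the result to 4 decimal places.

0.1203

The sequences differ at 2 of 18 sites (9, 15), so p = 2/18 ≈ 0.111111.
d = −(3/4) ln(1 − 4p/3) = −0.75 ln(1 − 0.148148) = −0.75 ln(0.851852)
  = −0.75 × (-0.160342) = 0.120257 substitutions/site.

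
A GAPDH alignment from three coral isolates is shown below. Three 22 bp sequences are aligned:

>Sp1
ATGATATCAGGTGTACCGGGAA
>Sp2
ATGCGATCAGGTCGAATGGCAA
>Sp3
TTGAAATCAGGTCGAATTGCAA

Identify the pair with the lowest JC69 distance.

Sp1–Sp2: 7/22 differ, p = 0.318, d = 0.414.
Sp1–Sp3: 8/22 differ, p = 0.364, d = 0.497.
Sp2–Sp3: 4/22 differ, p = 0.182, d = 0.208.
The smallest distance is between Sp2 and Sp3.

Sp2 and Sp3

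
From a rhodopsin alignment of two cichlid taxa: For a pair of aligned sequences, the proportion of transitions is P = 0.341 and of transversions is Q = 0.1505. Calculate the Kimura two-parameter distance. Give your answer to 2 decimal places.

0.98

Under the Kimura two-parameter model, d = −½ ln(1 − 2P − Q) − ¼ ln(1 − 2Q).
1 − 2P − Q = 0.1675, giving −½ ln(0.1675) = 0.893386.
1 − 2Q = 0.699, giving −¼ ln(0.699) = 0.089526.
d = 0.893386 + 0.089526 = 0.982912.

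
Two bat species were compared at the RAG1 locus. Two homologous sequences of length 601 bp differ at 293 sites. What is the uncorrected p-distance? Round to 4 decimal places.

p = 293/601 = 0.487520… ≈ 0.4875 (to 4 d.p.).

0.4875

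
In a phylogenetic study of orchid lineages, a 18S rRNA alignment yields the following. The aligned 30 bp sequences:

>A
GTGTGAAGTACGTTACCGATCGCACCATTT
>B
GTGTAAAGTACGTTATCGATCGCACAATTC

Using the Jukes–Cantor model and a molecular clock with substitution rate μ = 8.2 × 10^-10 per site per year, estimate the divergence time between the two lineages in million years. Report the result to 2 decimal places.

89.52

The sequences differ at 4 of 30 sites (5, 16, 26, 30), so p = 4/30 ≈ 0.133333.
d = −(3/4) ln(1 − 4p/3) = −0.75 ln(1 − 0.177777) = −0.75 ln(0.822223)
  = −0.75 × (-0.195744) = 0.146808 substitutions/site.
Under a molecular clock d = 2μt, so t = d/(2μ) = 0.146808 / (2 × 8.2 × 10^-10) = 89.52 million years.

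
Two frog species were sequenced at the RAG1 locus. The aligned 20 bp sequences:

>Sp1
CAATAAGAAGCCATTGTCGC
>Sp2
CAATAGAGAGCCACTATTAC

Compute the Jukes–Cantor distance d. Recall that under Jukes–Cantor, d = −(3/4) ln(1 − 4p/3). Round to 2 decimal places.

0.47

The sequences differ at 7 of 20 sites (6, 7, 8, 14, 16, 18, 19), so p = 7/20 = 0.35.
d = −(3/4) ln(1 − 4p/3) = −0.75 ln(1 − 0.466667) = −0.75 ln(0.533333)
  = −0.75 × (-0.628609) = 0.471457 substitutions/site.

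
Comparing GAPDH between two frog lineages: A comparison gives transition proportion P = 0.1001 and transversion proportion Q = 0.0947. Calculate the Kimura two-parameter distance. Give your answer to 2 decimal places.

Under the Kimura two-parameter model, d = −½ ln(1 − 2P − Q) − ¼ ln(1 − 2Q).
1 − 2P − Q = 0.7051, giving −½ ln(0.7051) = 0.174708.
1 − 2Q = 0.8106, giving −¼ ln(0.8106) = 0.052495.
d = 0.174708 + 0.052495 = 0.227203.

0.23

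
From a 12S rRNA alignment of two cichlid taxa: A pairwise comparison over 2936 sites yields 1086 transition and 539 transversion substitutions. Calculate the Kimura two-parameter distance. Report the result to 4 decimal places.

1.3987

P = 1086/2936 ≈ 0.369891 and Q = 539/2936 ≈ 0.183583.
Under the Kimura two-parameter model, d = −½ ln(1 − 2P − Q) − ¼ ln(1 − 2Q).
1 − 2P − Q = 0.076635, giving −½ ln(0.076635) = 1.284351.
1 − 2Q = 0.632834, giving −¼ ln(0.632834) = 0.114387.
d = 1.284351 + 0.114387 = 1.398738.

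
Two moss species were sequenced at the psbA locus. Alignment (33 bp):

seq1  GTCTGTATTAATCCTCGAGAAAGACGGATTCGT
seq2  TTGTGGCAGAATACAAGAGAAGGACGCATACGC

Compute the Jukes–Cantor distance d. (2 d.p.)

0.56

The sequences differ at 13 of 33 sites, so p = 13/33 ≈ 0.393939.
d = −(3/4) ln(1 − 4p/3) = −0.75 ln(1 − 0.525252) = −0.75 ln(0.474748)
  = −0.75 × (-0.744971) = 0.558728 substitutions/site.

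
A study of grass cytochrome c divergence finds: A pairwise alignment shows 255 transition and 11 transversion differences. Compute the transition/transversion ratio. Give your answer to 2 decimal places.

23.18

R = 255/11 = 23.181818… ≈ 23.18 (to 2 d.p.).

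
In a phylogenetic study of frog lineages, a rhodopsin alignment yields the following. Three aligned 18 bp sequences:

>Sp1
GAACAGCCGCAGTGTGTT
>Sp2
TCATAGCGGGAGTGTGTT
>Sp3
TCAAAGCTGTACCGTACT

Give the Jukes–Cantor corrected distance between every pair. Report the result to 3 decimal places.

d(Sp1,Sp2) = 0.347, d(Sp1,Sp3) = 0.824, d(Sp2,Sp3) = 0.548

Sp1–Sp2: 5/18 sites differ → p ≈ 0.277778, d = −0.75 ln(1 − 0.370371) = 0.346968 ≈ 0.347.
Sp1–Sp3: 9/18 sites differ → p = 0.5, d = −0.75 ln(1 − 0.666667) = 0.823960 ≈ 0.824.
Sp2–Sp3: 7/18 sites differ → p ≈ 0.388889, d = −0.75 ln(1 − 0.518519) = 0.548166 ≈ 0.548.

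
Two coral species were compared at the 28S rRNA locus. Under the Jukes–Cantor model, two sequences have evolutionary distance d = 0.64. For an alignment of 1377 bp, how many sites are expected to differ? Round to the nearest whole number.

Invert JC69: p = (3/4)(1 − e^(−4d/3)) = 0.75 × (1 − e^(-0.853333)) = 0.75 × (1 − 0.425993) = 0.430505.
Expected differing sites = pL ≈ 0.430505 × 1377 = 592.805385 ≈ 593.

593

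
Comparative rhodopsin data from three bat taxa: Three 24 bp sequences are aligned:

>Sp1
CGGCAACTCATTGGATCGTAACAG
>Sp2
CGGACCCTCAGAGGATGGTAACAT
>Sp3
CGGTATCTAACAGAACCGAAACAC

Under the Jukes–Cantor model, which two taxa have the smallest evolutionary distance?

Sp1–Sp2: 7/24 differ, p = 0.292, d = 0.369.
Sp1–Sp3: 9/24 differ, p = 0.375, d = 0.520.
Sp2–Sp3: 10/24 differ, p = 0.417, d = 0.608.
The smallest distance is between Sp1 and Sp2.

Sp1 and Sp2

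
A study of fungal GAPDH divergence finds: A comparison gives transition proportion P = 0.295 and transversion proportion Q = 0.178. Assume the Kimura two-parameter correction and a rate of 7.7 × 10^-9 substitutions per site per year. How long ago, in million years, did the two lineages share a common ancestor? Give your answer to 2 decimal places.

54.58

Under the Kimura two-parameter model, d = −½ ln(1 − 2P − Q) − ¼ ln(1 − 2Q).
1 − 2P − Q = 0.232, giving −½ ln(0.232) = 0.730509.
1 − 2Q = 0.644, giving −¼ ln(0.644) = 0.110014.
d = 0.730509 + 0.110014 = 0.840523.
Under a molecular clock d = 2μt, so t = d/(2μ) = 0.840523 / (2 × 7.7 × 10^-9) = 54.58 million years.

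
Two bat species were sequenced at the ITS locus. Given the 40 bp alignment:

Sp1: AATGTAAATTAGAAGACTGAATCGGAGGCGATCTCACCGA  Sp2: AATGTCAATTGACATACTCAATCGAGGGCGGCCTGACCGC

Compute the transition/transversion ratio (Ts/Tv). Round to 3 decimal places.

1.000

Transitions are A↔G and C↔T; transversions are all other mismatches.
Transitions: 6. Transversions: 6.
R = 6/6 = 1.000.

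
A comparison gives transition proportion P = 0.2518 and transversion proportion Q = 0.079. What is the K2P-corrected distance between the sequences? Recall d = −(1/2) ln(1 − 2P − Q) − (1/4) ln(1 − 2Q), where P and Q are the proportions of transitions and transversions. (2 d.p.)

0.48

Under the Kimura two-parameter model, d = −½ ln(1 − 2P − Q) − ¼ ln(1 − 2Q).
1 − 2P − Q = 0.4174, giving −½ ln(0.4174) = 0.436855.
1 − 2Q = 0.842, giving −¼ ln(0.842) = 0.042994.
d = 0.436855 + 0.042994 = 0.479849.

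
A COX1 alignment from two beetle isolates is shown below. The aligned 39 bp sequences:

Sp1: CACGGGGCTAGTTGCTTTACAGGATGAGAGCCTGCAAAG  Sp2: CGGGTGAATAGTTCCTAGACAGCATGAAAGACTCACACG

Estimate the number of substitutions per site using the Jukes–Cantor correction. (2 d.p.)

The sequences differ at 15 of 39 sites, so p = 15/39 ≈ 0.384615.
d = −(3/4) ln(1 − 4p/3) = −0.75 ln(1 − 0.51282) = −0.75 ln(0.48718)
  = −0.75 × (-0.719122) = 0.539342 substitutions/site.

0.54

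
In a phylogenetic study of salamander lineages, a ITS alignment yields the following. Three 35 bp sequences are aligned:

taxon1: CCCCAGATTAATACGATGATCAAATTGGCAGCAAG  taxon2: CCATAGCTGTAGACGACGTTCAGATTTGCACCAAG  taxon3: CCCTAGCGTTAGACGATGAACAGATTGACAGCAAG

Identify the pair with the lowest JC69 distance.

taxon1 and taxon3

taxon1–taxon2: 11/35 differ, p = 0.314, d = 0.407.
taxon1–taxon3: 8/35 differ, p = 0.229, d = 0.273.
taxon2–taxon3: 9/35 differ, p = 0.257, d = 0.315.
The smallest distance is between taxon1 and taxon3.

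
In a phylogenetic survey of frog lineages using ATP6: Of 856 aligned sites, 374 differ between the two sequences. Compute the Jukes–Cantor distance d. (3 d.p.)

p = 374/856 ≈ 0.436916.
d = −(3/4) ln(1 − 4p/3) = −0.75 ln(1 − 0.582555) = −0.75 ln(0.417445)
  = −0.75 × (-0.873602) = 0.655202 substitutions/site.

0.655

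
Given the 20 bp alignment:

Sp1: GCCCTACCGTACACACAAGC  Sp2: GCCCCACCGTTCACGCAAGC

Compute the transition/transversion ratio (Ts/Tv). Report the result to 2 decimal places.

2.00

Transitions are A↔G and C↔T; transversions are all other mismatches.
Transitions: 2. Transversions: 1.
R = 2/1 = 2.00.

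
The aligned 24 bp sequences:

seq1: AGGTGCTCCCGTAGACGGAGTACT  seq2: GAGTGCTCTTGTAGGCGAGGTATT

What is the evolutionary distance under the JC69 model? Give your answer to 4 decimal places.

The sequences differ at 8 of 24 sites (1, 2, 9, 10, 15, 18, 19, 23), so p = 8/24 ≈ 0.333333.
d = −(3/4) ln(1 − 4p/3) = −0.75 ln(1 − 0.444444) = −0.75 ln(0.555556)
  = −0.75 × (-0.587786) = 0.440840 substitutions/site.

0.4408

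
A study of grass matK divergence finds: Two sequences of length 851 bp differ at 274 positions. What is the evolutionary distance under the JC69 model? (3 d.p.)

0.421

p = 274/851 ≈ 0.321974.
d = −(3/4) ln(1 − 4p/3) = −0.75 ln(1 − 0.429299) = −0.75 ln(0.570701)
  = −0.75 × (-0.560890) = 0.420668 substitutions/site.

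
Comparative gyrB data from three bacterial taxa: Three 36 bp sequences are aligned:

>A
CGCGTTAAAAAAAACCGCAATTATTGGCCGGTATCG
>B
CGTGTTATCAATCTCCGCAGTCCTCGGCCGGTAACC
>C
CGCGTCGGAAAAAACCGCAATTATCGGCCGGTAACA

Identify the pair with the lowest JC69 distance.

A–B: 12/36 differ, p = 0.333, d = 0.441.
A–C: 6/36 differ, p = 0.167, d = 0.188.
B–C: 12/36 differ, p = 0.333, d = 0.441.
The smallest distance is between A and C.

A and C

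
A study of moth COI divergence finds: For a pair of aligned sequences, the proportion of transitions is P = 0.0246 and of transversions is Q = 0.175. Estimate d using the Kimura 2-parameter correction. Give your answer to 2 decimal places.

0.23

Under the Kimura two-parameter model, d = −½ ln(1 − 2P − Q) − ¼ ln(1 − 2Q).
1 − 2P − Q = 0.7758, giving −½ ln(0.7758) = 0.126930.
1 − 2Q = 0.65, giving −¼ ln(0.65) = 0.107696.
d = 0.126930 + 0.107696 = 0.234626.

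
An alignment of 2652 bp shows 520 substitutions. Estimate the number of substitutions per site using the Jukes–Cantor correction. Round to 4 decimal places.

p = 520/2652 ≈ 0.196078.
d = −(3/4) ln(1 − 4p/3) = −0.75 ln(1 − 0.261437) = −0.75 ln(0.738563)
  = −0.75 × (-0.303049) = 0.227287 substitutions/site.

0.2273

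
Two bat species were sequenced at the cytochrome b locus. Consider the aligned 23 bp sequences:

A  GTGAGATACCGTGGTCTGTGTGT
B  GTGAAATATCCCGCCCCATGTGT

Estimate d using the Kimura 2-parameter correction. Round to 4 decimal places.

Of 23 sites, 6 differences are transitions and 2 are transversions, so P = 6/23 ≈ 0.26087 and Q = 2/23 ≈ 0.086957.
Under the Kimura two-parameter model, d = −½ ln(1 − 2P − Q) − ¼ ln(1 − 2Q).
1 − 2P − Q = 0.391303, giving −½ ln(0.391303) = 0.469137.
1 − 2Q = 0.826086, giving −¼ ln(0.826086) = 0.047764.
d = 0.469137 + 0.047764 = 0.516901.

0.5169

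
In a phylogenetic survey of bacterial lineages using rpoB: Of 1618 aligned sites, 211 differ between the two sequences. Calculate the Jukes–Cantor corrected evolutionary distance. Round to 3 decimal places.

0.143

p = 211/1618 ≈ 0.130408.
d = −(3/4) ln(1 − 4p/3) = −0.75 ln(1 − 0.173877) = −0.75 ln(0.826123)
  = −0.75 × (-0.191012) = 0.143259 substitutions/site.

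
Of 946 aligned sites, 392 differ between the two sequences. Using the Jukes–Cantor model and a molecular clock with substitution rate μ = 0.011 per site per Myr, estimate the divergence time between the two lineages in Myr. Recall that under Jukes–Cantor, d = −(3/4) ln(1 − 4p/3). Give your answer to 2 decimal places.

p = 392/946 ≈ 0.414376.
d = −(3/4) ln(1 − 4p/3) = −0.75 ln(1 − 0.552501) = −0.75 ln(0.447499)
  = −0.75 × (-0.804081) = 0.603061 substitutions/site.
Under a molecular clock d = 2μt, so t = d/(2μ) = 0.603061 / (2 × 0.011) = 27.41 Myr.

27.41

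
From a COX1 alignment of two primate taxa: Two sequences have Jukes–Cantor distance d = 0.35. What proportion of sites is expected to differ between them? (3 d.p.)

0.280

p = (3/4)(1 − e^(−4d/3)) = 0.75 × (1 − e^(-0.466667)) = 0.75 × (1 − 0.627089) = 0.279683.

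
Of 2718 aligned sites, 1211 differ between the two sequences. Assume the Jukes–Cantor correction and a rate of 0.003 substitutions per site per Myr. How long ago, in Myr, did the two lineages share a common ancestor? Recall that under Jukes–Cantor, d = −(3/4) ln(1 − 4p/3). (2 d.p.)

p = 1211/2718 ≈ 0.445548.
d = −(3/4) ln(1 − 4p/3) = −0.75 ln(1 − 0.594064) = −0.75 ln(0.405936)
  = −0.75 × (-0.901560) = 0.676170 substitutions/site.
Under a molecular clock d = 2μt, so t = d/(2μ) = 0.676170 / (2 × 0.003) = 112.70 Myr.

112.70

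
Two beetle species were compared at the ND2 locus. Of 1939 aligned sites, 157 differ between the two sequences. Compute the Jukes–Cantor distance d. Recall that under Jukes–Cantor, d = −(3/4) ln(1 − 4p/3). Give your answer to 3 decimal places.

0.086

p = 157/1939 ≈ 0.08097.
d = −(3/4) ln(1 − 4p/3) = −0.75 ln(1 − 0.10796) = −0.75 ln(0.89204)
  = −0.75 × (-0.114244) = 0.085683 substitutions/site.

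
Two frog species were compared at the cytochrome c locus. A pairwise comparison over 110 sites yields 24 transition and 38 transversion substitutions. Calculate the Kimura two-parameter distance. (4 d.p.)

1.0547

P = 24/110 ≈ 0.218182 and Q = 38/110 ≈ 0.345455.
Under the Kimura two-parameter model, d = −½ ln(1 − 2P − Q) − ¼ ln(1 − 2Q).
1 − 2P − Q = 0.218181, giving −½ ln(0.218181) = 0.761215.
1 − 2Q = 0.30909, giving −¼ ln(0.30909) = 0.293531.
d = 0.761215 + 0.293531 = 1.054746.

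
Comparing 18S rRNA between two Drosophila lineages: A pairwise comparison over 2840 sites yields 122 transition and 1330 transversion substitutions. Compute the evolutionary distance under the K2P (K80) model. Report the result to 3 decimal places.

P = 122/2840 ≈ 0.042958 and Q = 1330/2840 ≈ 0.46831.
Under the Kimura two-parameter model, d = −½ ln(1 − 2P − Q) − ¼ ln(1 − 2Q).
1 − 2P − Q = 0.445774, giving −½ ln(0.445774) = 0.403972.
1 − 2Q = 0.06338, giving −¼ ln(0.06338) = 0.689652.
d = 0.403972 + 0.689652 = 1.093624.

1.094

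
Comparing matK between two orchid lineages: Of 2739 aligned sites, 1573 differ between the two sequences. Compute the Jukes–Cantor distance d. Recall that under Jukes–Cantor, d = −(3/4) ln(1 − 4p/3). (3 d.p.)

1.088

p = 1573/2739 ≈ 0.574297.
d = −(3/4) ln(1 − 4p/3) = −0.75 ln(1 − 0.765729) = −0.75 ln(0.234271)
  = −0.75 × (-1.451277) = 1.088458 substitutions/site.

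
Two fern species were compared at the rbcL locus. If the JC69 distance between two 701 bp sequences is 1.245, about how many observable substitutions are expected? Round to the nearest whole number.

Invert JC69: p = (3/4)(1 − e^(−4d/3)) = 0.75 × (1 − e^(-1.66)) = 0.75 × (1 − 0.190139) = 0.607396.
Expected differing sites = pL ≈ 0.607396 × 701 = 425.784596 ≈ 426.

426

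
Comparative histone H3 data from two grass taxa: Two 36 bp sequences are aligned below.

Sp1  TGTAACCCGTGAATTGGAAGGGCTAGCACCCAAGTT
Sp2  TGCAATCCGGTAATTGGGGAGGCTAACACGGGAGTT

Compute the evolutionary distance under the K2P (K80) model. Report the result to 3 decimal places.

Of 36 sites, 7 differences are transitions and 4 are transversions, so P = 7/36 ≈ 0.194444 and Q = 4/36 ≈ 0.111111.
Under the Kimura two-parameter model, d = −½ ln(1 − 2P − Q) − ¼ ln(1 − 2Q).
1 − 2P − Q = 0.500001, giving −½ ln(0.500001) = 0.346573.
1 − 2Q = 0.777778, giving −¼ ln(0.777778) = 0.062829.
d = 0.346573 + 0.062829 = 0.409402.

0.409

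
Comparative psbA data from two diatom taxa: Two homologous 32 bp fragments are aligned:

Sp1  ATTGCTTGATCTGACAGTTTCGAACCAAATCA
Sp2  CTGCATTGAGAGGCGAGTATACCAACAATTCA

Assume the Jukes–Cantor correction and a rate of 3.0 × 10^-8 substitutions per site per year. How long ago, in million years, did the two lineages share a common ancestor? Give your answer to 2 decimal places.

12.26

The sequences differ at 15 of 32 sites, so p = 15/32 = 0.46875.
d = −(3/4) ln(1 − 4p/3) = −0.75 ln(1 − 0.625) = −0.75 ln(0.375)
  = −0.75 × (-0.980829) = 0.735622 substitutions/site.
Under a molecular clock d = 2μt, so t = d/(2μ) = 0.735622 / (2 × 3.0 × 10^-8) = 12.26 million years.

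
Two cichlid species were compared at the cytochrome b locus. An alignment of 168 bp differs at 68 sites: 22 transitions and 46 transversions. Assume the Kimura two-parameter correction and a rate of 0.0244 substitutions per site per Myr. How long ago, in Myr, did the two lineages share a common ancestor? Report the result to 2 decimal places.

11.92

P = 22/168 ≈ 0.130952 and Q = 46/168 ≈ 0.27381.
Under the Kimura two-parameter model, d = −½ ln(1 − 2P − Q) − ¼ ln(1 − 2Q).
1 − 2P − Q = 0.464286, giving −½ ln(0.464286) = 0.383627.
1 − 2Q = 0.45238, giving −¼ ln(0.45238) = 0.198308.
d = 0.383627 + 0.198308 = 0.581935.
Under a molecular clock d = 2μt, so t = d/(2μ) = 0.581935 / (2 × 0.0244) = 11.92 Myr.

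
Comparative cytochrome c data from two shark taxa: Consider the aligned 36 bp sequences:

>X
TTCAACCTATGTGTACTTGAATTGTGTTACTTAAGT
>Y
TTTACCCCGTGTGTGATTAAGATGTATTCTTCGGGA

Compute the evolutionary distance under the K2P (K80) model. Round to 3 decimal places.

0.775

Of 36 sites, 11 differences are transitions and 5 are transversions, so P = 11/36 ≈ 0.305556 and Q = 5/36 ≈ 0.138889.
Under the Kimura two-parameter model, d = −½ ln(1 − 2P − Q) − ¼ ln(1 − 2Q).
1 − 2P − Q = 0.249999, giving −½ ln(0.249999) = 0.693149.
1 − 2Q = 0.722222, giving −¼ ln(0.722222) = 0.081356.
d = 0.693149 + 0.081356 = 0.774505.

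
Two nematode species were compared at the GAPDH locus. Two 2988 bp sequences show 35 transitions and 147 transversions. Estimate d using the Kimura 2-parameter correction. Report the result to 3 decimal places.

0.064

P = 35/2988 ≈ 0.011714 and Q = 147/2988 ≈ 0.049197.
Under the Kimura two-parameter model, d = −½ ln(1 − 2P − Q) − ¼ ln(1 − 2Q).
1 − 2P − Q = 0.927375, giving −½ ln(0.927375) = 0.037699.
1 − 2Q = 0.901606, giving −¼ ln(0.901606) = 0.025894.
d = 0.037699 + 0.025894 = 0.063593.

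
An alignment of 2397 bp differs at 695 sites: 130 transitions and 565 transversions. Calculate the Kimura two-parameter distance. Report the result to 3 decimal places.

P = 130/2397 ≈ 0.054234 and Q = 565/2397 ≈ 0.235711.
Under the Kimura two-parameter model, d = −½ ln(1 − 2P − Q) − ¼ ln(1 − 2Q).
1 − 2P − Q = 0.655821, giving −½ ln(0.655821) = 0.210934.
1 − 2Q = 0.528578, giving −¼ ln(0.528578) = 0.159391.
d = 0.210934 + 0.159391 = 0.370325.

0.370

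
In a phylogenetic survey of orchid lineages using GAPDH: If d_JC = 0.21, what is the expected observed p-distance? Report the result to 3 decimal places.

0.183

p = (3/4)(1 − e^(−4d/3)) = 0.75 × (1 − e^(-0.28)) = 0.75 × (1 − 0.755784) = 0.183162.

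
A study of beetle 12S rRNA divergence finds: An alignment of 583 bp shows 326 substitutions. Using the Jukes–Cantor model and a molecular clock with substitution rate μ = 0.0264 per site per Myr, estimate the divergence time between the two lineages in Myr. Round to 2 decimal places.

p = 326/583 ≈ 0.559177.
d = −(3/4) ln(1 − 4p/3) = −0.75 ln(1 − 0.745569) = −0.75 ln(0.254431)
  = −0.75 × (-1.368726) = 1.026545 substitutions/site.
Under a molecular clock d = 2μt, so t = d/(2μ) = 1.026545 / (2 × 0.0264) = 19.44 Myr.

19.44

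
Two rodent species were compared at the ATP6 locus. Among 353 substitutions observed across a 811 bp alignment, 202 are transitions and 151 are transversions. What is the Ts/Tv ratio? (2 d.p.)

R = 202/151 = 1.337748… ≈ 1.34 (to 2 d.p.).

1.34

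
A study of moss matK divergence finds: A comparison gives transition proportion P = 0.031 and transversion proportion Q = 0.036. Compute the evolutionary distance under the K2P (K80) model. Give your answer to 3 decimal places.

0.070

Under the Kimura two-parameter model, d = −½ ln(1 − 2P − Q) − ¼ ln(1 − 2Q).
1 − 2P − Q = 0.902, giving −½ ln(0.902) = 0.051570.
1 − 2Q = 0.928, giving −¼ ln(0.928) = 0.018681.
d = 0.051570 + 0.018681 = 0.070251.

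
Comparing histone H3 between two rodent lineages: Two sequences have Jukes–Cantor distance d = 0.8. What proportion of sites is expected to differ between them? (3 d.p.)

0.492

p = (3/4)(1 − e^(−4d/3)) = 0.75 × (1 − e^(-1.066667)) = 0.75 × (1 − 0.344154) = 0.491885.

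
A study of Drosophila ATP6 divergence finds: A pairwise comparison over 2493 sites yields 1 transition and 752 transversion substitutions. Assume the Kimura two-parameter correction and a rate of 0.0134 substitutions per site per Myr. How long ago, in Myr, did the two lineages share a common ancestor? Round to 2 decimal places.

15.34

P = 1/2493 ≈ 0.000401 and Q = 752/2493 ≈ 0.301645.
Under the Kimura two-parameter model, d = −½ ln(1 − 2P − Q) − ¼ ln(1 − 2Q).
1 − 2P − Q = 0.697553, giving −½ ln(0.697553) = 0.180088.
1 − 2Q = 0.39671, giving −¼ ln(0.39671) = 0.231137.
d = 0.180088 + 0.231137 = 0.411225.
Under a molecular clock d = 2μt, so t = d/(2μ) = 0.411225 / (2 × 0.0134) = 15.34 Myr.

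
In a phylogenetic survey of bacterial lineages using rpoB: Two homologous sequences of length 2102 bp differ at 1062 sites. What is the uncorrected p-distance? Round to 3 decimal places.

p = 1062/2102 = 0.505233… ≈ 0.505 (to 3 d.p.).

0.505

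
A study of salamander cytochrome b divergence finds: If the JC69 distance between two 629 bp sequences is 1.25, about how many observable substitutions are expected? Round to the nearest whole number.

383

Invert JC69: p = (3/4)(1 − e^(−4d/3)) = 0.75 × (1 − e^(-1.666667)) = 0.75 × (1 − 0.188876) = 0.608343.
Expected differing sites = pL ≈ 0.608343 × 629 = 382.647747 ≈ 383.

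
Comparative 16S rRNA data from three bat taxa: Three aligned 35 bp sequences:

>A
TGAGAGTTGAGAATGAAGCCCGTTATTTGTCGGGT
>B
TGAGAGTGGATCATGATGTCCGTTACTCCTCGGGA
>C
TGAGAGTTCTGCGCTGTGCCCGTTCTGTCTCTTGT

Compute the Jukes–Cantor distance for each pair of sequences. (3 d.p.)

A–B: 9/35 sites differ → p ≈ 0.257143, d = −0.75 ln(1 − 0.342857) = 0.314890 ≈ 0.315.
A–C: 13/35 sites differ → p ≈ 0.371429, d = −0.75 ln(1 − 0.495239) = 0.512753 ≈ 0.513.
B–C: 16/35 sites differ → p ≈ 0.457143, d = −0.75 ln(1 − 0.609524) = 0.705292 ≈ 0.705.

d(A,B) = 0.315, d(A,C) = 0.513, d(B,C) = 0.705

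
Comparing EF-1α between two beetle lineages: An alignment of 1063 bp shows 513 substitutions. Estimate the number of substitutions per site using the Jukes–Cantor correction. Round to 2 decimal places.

p = 513/1063 ≈ 0.482596.
d = −(3/4) ln(1 − 4p/3) = −0.75 ln(1 − 0.643461) = −0.75 ln(0.356539)
  = −0.75 × (-1.031312) = 0.773484 substitutions/site.

0.77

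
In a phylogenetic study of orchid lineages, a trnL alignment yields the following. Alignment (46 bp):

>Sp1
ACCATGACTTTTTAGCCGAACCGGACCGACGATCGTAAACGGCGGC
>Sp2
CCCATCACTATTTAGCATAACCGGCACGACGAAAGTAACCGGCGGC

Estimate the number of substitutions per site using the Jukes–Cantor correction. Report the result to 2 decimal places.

The sequences differ at 10 of 46 sites (1, 6, 10, 17, 18, 25, 26, 33, 34, 39), so p = 10/46 ≈ 0.217391.
d = −(3/4) ln(1 − 4p/3) = −0.75 ln(1 − 0.289855) = −0.75 ln(0.710145)
  = −0.75 × (-0.342286) = 0.256715 substitutions/site.

0.26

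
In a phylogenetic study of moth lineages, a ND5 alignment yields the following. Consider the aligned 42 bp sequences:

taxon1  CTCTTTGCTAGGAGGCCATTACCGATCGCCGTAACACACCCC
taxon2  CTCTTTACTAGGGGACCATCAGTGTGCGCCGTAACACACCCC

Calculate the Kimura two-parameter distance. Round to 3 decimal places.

0.224

Of 42 sites, 5 differences are transitions and 3 are transversions, so P = 5/42 ≈ 0.119048 and Q = 3/42 ≈ 0.071429.
Under the Kimura two-parameter model, d = −½ ln(1 − 2P − Q) − ¼ ln(1 − 2Q).
1 − 2P − Q = 0.690475, giving −½ ln(0.690475) = 0.185188.
1 − 2Q = 0.857142, giving −¼ ln(0.857142) = 0.038538.
d = 0.185188 + 0.038538 = 0.223726.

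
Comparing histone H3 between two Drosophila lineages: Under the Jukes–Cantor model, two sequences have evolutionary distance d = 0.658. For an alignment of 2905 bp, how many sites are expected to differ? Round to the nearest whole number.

1273

Invert JC69: p = (3/4)(1 − e^(−4d/3)) = 0.75 × (1 − e^(-0.877333)) = 0.75 × (1 − 0.415891) = 0.438082.
Expected differing sites = pL ≈ 0.438082 × 2905 = 1272.62821 ≈ 1273.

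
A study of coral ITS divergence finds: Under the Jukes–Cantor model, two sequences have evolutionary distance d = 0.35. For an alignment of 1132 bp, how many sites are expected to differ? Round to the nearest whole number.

317

Invert JC69: p = (3/4)(1 − e^(−4d/3)) = 0.75 × (1 − e^(-0.466667)) = 0.75 × (1 − 0.627089) = 0.279683.
Expected differing sites = pL ≈ 0.279683 × 1132 = 316.601156 ≈ 317.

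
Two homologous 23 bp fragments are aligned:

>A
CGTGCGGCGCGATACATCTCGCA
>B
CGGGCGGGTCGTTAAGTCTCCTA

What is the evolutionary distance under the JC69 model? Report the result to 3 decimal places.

0.467

The sequences differ at 8 of 23 sites (3, 8, 9, 12, 15, 16, 21, 22), so p = 8/23 ≈ 0.347826.
d = −(3/4) ln(1 − 4p/3) = −0.75 ln(1 − 0.463768) = −0.75 ln(0.536232)
  = −0.75 × (-0.623188) = 0.467391 substitutions/site.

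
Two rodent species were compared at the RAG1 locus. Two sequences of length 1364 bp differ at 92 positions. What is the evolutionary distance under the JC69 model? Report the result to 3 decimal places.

0.071

p = 92/1364 ≈ 0.067449.
d = −(3/4) ln(1 − 4p/3) = −0.75 ln(1 − 0.089932) = −0.75 ln(0.910068)
  = −0.75 × (-0.094236) = 0.070677 substitutions/site.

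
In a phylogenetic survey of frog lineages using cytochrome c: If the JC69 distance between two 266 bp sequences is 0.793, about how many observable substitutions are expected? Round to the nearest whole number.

Invert JC69: p = (3/4)(1 − e^(−4d/3)) = 0.75 × (1 − e^(-1.057333)) = 0.75 × (1 − 0.347381) = 0.489464.
Expected differing sites = pL ≈ 0.489464 × 266 = 130.197424 ≈ 130.

130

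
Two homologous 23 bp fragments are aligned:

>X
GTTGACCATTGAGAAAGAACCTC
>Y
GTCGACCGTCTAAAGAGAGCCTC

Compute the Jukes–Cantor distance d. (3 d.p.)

0.390

The sequences differ at 7 of 23 sites (3, 8, 10, 11, 13, 15, 19), so p = 7/23 ≈ 0.304348.
d = −(3/4) ln(1 − 4p/3) = −0.75 ln(1 − 0.405797) = −0.75 ln(0.594203)
  = −0.75 × (-0.520534) = 0.390401 substitutions/site.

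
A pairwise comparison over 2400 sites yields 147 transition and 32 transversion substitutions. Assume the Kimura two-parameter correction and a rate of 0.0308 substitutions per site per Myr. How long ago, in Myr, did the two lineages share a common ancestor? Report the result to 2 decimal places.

1.29

P = 147/2400 = 0.06125 and Q = 32/2400 ≈ 0.013333.
Under the Kimura two-parameter model, d = −½ ln(1 − 2P − Q) − ¼ ln(1 − 2Q).
1 − 2P − Q = 0.864167, giving −½ ln(0.864167) = 0.072995.
1 − 2Q = 0.973334, giving −¼ ln(0.973334) = 0.006757.
d = 0.072995 + 0.006757 = 0.079752.
Under a molecular clock d = 2μt, so t = d/(2μ) = 0.079752 / (2 × 0.0308) = 1.29 Myr.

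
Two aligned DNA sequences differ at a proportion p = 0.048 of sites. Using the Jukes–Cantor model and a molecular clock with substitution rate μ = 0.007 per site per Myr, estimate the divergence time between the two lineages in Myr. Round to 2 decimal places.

3.54

d = −(3/4) ln(1 − 4p/3) = −0.75 ln(1 − 0.064) = −0.75 ln(0.936)
  = −0.75 × (-0.066140) = 0.049605 substitutions/site.
Under a molecular clock d = 2μt, so t = d/(2μ) = 0.049605 / (2 × 0.007) = 3.54 Myr.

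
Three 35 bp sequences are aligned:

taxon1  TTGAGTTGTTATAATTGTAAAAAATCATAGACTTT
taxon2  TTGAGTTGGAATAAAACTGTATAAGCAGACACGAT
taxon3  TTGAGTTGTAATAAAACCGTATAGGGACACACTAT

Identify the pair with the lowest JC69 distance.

taxon1–taxon2: 13/35 differ, p = 0.371, d = 0.513.
taxon1–taxon3: 14/35 differ, p = 0.400, d = 0.572.
taxon2–taxon3: 6/35 differ, p = 0.171, d = 0.195.
The smallest distance is between taxon2 and taxon3.

taxon2 and taxon3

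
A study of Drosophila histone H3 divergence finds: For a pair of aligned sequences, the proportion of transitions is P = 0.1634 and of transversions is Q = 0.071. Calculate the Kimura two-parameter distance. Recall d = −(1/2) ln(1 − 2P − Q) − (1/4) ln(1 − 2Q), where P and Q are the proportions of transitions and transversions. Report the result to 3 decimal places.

Under the Kimura two-parameter model, d = −½ ln(1 − 2P − Q) − ¼ ln(1 − 2Q).
1 − 2P − Q = 0.6022, giving −½ ln(0.6022) = 0.253583.
1 − 2Q = 0.858, giving −¼ ln(0.858) = 0.038288.
d = 0.253583 + 0.038288 = 0.291871.

0.292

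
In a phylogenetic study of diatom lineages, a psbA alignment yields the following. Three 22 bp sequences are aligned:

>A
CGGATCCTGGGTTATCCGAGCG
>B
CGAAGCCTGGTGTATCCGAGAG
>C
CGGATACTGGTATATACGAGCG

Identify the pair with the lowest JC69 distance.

A–B: 5/22 differ, p = 0.227, d = 0.271.
A–C: 4/22 differ, p = 0.182, d = 0.208.
B–C: 6/22 differ, p = 0.273, d = 0.339.
The smallest distance is between A and C.

A and C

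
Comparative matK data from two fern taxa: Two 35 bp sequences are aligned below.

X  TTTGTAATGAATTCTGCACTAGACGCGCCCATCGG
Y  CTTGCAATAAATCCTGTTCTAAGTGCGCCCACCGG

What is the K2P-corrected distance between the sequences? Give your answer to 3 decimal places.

0.406

Of 35 sites, 9 differences are transitions and 1 are transversions, so P = 9/35 ≈ 0.257143 and Q = 1/35 ≈ 0.028571.
Under the Kimura two-parameter model, d = −½ ln(1 − 2P − Q) − ¼ ln(1 − 2Q).
1 − 2P − Q = 0.457143, giving −½ ln(0.457143) = 0.391380.
1 − 2Q = 0.942858, giving −¼ ln(0.942858) = 0.014710.
d = 0.391380 + 0.014710 = 0.406090.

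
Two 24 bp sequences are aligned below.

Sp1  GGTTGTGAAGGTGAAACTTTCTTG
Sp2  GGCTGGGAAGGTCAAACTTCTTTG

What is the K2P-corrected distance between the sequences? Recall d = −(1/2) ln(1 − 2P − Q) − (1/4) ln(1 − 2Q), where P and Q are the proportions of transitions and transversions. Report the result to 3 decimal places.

Of 24 sites, 3 differences are transitions and 2 are transversions, so P = 3/24 = 0.125 and Q = 2/24 ≈ 0.083333.
Under the Kimura two-parameter model, d = −½ ln(1 − 2P − Q) − ¼ ln(1 − 2Q).
1 − 2P − Q = 0.666667, giving −½ ln(0.666667) = 0.202732.
1 − 2Q = 0.833334, giving −¼ ln(0.833334) = 0.045580.
d = 0.202732 + 0.045580 = 0.248312.

0.248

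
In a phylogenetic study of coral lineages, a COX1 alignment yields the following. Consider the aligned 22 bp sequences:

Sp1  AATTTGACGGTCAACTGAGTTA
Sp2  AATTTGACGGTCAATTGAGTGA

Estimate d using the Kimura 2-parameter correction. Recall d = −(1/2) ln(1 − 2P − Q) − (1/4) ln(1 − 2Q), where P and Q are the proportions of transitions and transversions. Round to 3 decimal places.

Of 22 sites, 1 differences are transitions and 1 are transversions, so P = 1/22 ≈ 0.045455 and Q = 1/22 ≈ 0.045455.
Under the Kimura two-parameter model, d = −½ ln(1 − 2P − Q) − ¼ ln(1 − 2Q).
1 − 2P − Q = 0.863635, giving −½ ln(0.863635) = 0.073303.
1 − 2Q = 0.90909, giving −¼ ln(0.90909) = 0.023828.
d = 0.073303 + 0.023828 = 0.097131.

0.097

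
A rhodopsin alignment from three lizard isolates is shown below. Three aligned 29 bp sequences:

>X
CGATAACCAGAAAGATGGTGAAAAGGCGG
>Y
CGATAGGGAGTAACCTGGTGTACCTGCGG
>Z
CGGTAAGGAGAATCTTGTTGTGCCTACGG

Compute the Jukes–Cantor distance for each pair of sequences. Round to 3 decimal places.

X–Y: 10/29 sites differ → p ≈ 0.344828, d = −0.75 ln(1 − 0.459771) = 0.461822 ≈ 0.462.
X–Z: 13/29 sites differ → p ≈ 0.448276, d = −0.75 ln(1 − 0.597701) = 0.682920 ≈ 0.683.
Y–Z: 8/29 sites differ → p ≈ 0.275862, d = −0.75 ln(1 − 0.367816) = 0.343931 ≈ 0.344.

d(X,Y) = 0.462, d(X,Z) = 0.683, d(Y,Z) = 0.344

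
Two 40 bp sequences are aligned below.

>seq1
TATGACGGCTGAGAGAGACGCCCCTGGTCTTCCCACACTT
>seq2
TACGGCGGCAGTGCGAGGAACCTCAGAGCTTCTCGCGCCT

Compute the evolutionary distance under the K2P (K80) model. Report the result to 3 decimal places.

Of 40 sites, 10 differences are transitions and 6 are transversions, so P = 10/40 = 0.25 and Q = 6/40 = 0.15.
Under the Kimura two-parameter model, d = −½ ln(1 − 2P − Q) − ¼ ln(1 − 2Q).
1 − 2P − Q = 0.35, giving −½ ln(0.35) = 0.524911.
1 − 2Q = 0.7, giving −¼ ln(0.7) = 0.089169.
d = 0.524911 + 0.089169 = 0.614080.

0.614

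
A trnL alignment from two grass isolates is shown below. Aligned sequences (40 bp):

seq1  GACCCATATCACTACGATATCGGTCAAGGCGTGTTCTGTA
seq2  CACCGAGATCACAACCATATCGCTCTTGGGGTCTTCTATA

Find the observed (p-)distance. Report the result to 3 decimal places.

The sequences differ at 11 of 40 positions.
p = 11/40 = 0.275.

0.275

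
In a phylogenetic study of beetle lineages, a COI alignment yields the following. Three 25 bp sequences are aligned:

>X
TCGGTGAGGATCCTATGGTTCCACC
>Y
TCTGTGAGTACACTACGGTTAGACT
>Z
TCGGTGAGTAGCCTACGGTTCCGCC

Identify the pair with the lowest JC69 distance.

X and Z

X–Y: 8/25 differ, p = 0.320, d = 0.417.
X–Z: 4/25 differ, p = 0.160, d = 0.180.
Y–Z: 7/25 differ, p = 0.280, d = 0.351.
The smallest distance is between X and Z.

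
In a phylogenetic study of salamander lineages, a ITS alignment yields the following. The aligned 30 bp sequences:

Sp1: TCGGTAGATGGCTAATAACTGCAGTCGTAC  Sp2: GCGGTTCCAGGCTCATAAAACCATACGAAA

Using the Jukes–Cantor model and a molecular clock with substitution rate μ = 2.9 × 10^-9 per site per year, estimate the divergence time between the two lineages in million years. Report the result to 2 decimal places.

111.49

The sequences differ at 13 of 30 sites, so p = 13/30 ≈ 0.433333.
d = −(3/4) ln(1 − 4p/3) = −0.75 ln(1 − 0.577777) = −0.75 ln(0.422223)
  = −0.75 × (-0.862222) = 0.646667 substitutions/site.
Under a molecular clock d = 2μt, so t = d/(2μ) = 0.646667 / (2 × 2.9 × 10^-9) = 111.49 million years.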